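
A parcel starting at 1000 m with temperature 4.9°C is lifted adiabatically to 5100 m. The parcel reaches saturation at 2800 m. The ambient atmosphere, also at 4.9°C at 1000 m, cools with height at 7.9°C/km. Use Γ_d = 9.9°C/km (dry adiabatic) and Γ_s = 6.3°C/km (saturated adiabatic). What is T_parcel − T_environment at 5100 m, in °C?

+0.08°C (parcel warmer than environment)

Parcel:
  From 1000 m to 2800 m (dry): cools by 9.9 × 1.8 = 17.82°C, giving -12.92°C.
  From 2800 m to 5100 m (saturated): cools by 6.3 × 2.3 = 14.49°C, giving -27.41°C.
Environment:
  From 1000 m to 5100 m (environment): cools by 7.9 × 4.1 = 32.39°C, giving -27.49°C.
T_parcel − T_env = -27.41 − (-27.49) = +0.08°C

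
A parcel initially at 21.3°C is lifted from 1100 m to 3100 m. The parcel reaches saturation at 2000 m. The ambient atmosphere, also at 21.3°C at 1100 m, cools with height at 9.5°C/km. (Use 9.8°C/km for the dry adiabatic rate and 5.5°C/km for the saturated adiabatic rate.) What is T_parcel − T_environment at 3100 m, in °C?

Parcel:
  1100–2000 m, dry: Δz = 0.9 km ⇒ ΔT = -8.82°C; T = 12.48°C
  2000–3100 m, saturated: Δz = 1.1 km ⇒ ΔT = -6.05°C; T = 6.43°C
Environment:
  1100–3100 m, environment: Δz = 2 km ⇒ ΔT = -19°C; T = 2.3°C
T_parcel − T_env = 6.43 − 2.3 = +4.13°C

+4.13°C (parcel warmer than environment)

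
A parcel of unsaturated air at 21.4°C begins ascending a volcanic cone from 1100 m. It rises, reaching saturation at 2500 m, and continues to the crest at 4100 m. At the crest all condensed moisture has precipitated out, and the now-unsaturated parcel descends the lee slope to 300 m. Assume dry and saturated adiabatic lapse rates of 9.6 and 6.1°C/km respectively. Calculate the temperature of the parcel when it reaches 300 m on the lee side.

Dry to 2500 m: -9.6 × 1.4 km = -13.44°C, so T = 7.96°C.
Saturated to 4100 m: -6.1 × 1.6 km = -9.76°C, so T = -1.8°C.
Dry descent to 300 m: +9.6 × 3.8 km = +36.48°C, so T = 34.68°C.

34.68°C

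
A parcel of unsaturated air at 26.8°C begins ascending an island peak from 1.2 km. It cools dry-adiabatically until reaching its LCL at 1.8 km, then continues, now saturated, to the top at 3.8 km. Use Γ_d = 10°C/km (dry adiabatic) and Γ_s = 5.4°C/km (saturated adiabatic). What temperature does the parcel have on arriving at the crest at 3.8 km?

1200–1800 m, dry: Δz = 0.6 km ⇒ ΔT = -6°C; T = 20.8°C
1800–3800 m, saturated: Δz = 2 km ⇒ ΔT = -10.8°C; T = 10°C

10°C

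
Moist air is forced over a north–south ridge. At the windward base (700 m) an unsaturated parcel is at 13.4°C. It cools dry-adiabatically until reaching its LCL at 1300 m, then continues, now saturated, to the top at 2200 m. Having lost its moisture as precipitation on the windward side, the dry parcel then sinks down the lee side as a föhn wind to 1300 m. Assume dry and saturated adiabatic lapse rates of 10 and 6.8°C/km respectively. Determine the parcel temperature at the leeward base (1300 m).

700 → 1300 m (dry, 10°C/km): ΔT = -10 × 0.6 = -6°C → T = 7.4°C
1300 → 2200 m (saturated, 6.8°C/km): ΔT = -6.8 × 0.9 = -6.12°C → T = 1.28°C
2200 → 1300 m (dry descent, 10°C/km): ΔT = +10 × 0.9 = +9°C → T = 10.28°C

10.28°C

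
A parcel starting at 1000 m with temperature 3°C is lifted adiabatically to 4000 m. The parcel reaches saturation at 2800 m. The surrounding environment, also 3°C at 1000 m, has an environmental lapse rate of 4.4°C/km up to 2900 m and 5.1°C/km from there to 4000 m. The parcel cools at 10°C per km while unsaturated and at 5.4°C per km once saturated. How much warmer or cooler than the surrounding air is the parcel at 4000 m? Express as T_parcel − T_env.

Parcel:
  1000 → 2800 m (dry, 10°C/km): ΔT = -10 × 1.8 = -18°C → T = -15°C
  2800 → 4000 m (saturated, 5.4°C/km): ΔT = -5.4 × 1.2 = -6.48°C → T = -21.48°C
Environment:
  1000 → 2900 m (environment, lower layer, 4.4°C/km): ΔT = -4.4 × 1.9 = -8.36°C → T = -5.36°C
  2900 → 4000 m (environment, upper layer, 5.1°C/km): ΔT = -5.1 × 1.1 = -5.61°C → T = -10.97°C
T_parcel − T_env = -21.48 − (-10.97) = -10.51°C

-10.51°C (parcel cooler than environment)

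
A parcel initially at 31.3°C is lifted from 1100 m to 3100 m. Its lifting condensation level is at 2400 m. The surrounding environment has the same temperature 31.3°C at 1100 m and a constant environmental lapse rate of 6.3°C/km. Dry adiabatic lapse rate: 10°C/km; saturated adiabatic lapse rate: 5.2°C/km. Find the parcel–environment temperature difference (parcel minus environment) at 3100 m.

Parcel:
  From 1100 m to 2400 m (dry): cools by 10 × 1.3 = 13°C, giving 18.3°C.
  From 2400 m to 3100 m (saturated): cools by 5.2 × 0.7 = 3.64°C, giving 14.66°C.
Environment:
  From 1100 m to 3100 m (environment): cools by 6.3 × 2 = 12.6°C, giving 18.7°C.
T_parcel − T_env = 14.66 − 18.7 = -4.04°C

-4.04°C (parcel cooler than environment)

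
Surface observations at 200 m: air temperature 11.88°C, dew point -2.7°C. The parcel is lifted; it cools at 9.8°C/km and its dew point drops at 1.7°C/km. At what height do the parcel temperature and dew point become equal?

T and T_d converge at 9.8 − 1.7 = 8.1°C per km
Height above start = (11.88 − (-2.7)) / 8.1 = 1.8 km
LCL altitude = 200 m + 1800 m = 2000 m

2000 m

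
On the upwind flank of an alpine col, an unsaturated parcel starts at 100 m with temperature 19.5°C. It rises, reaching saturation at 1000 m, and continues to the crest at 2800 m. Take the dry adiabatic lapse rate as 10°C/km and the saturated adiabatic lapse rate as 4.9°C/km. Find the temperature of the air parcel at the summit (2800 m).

100 → 1000 m (dry, 10°C/km): ΔT = -10 × 0.9 = -9°C → T = 10.5°C
1000 → 2800 m (saturated, 4.9°C/km): ΔT = -4.9 × 1.8 = -8.82°C → T = 1.68°C

1.68°C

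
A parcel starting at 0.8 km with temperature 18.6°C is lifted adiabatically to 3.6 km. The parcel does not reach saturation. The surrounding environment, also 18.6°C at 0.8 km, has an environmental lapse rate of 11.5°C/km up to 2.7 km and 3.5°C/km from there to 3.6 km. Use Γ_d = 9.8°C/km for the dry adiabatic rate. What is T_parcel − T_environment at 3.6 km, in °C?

-2.44°C (parcel cooler than environment)

Parcel:
  From 800 m to 3600 m (dry): cools by 9.8 × 2.8 = 27.44°C, giving -8.84°C.
Environment:
  From 800 m to 2700 m (environment, lower layer): cools by 11.5 × 1.9 = 21.85°C, giving -3.25°C.
  From 2700 m to 3600 m (environment, upper layer): cools by 3.5 × 0.9 = 3.15°C, giving -6.4°C.
T_parcel − T_env = -8.84 − (-6.4) = -2.44°C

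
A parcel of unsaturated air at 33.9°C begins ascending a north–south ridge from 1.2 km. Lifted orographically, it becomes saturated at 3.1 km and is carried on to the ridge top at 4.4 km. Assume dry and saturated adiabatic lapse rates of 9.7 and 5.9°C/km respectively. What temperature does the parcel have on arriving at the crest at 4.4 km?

7.8°C

Dry to 3100 m: -9.7 × 1.9 km = -18.43°C, so T = 15.47°C.
Saturated to 4400 m: -5.9 × 1.3 km = -7.67°C, so T = 7.8°C.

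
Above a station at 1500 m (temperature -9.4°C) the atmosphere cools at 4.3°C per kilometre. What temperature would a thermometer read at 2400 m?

-13.27°C

From 1500 m to 2400 m (environmental): cools by 4.3 × 0.9 = 3.87°C, giving -13.27°C.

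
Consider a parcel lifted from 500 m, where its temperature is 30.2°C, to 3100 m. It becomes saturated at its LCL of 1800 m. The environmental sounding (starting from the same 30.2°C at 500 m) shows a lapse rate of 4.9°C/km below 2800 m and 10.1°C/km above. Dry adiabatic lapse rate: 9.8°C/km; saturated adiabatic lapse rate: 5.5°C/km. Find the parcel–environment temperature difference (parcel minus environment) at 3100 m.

-5.59°C (parcel cooler than environment)

Parcel:
  Dry to 1800 m: -9.8 × 1.3 km = -12.74°C, so T = 17.46°C.
  Saturated to 3100 m: -5.5 × 1.3 km = -7.15°C, so T = 10.31°C.
Environment:
  Environment, lower layer to 2800 m: -4.9 × 2.3 km = -11.27°C, so T = 18.93°C.
  Environment, upper layer to 3100 m: -10.1 × 0.3 km = -3.03°C, so T = 15.9°C.
T_parcel − T_env = 10.31 − 15.9 = -5.59°C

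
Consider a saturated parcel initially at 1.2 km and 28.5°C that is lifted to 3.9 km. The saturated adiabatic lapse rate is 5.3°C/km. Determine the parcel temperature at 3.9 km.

Saturated adiabatic to 3900 m: -5.3 × 2.7 km = -14.31°C, so T = 14.19°C.

14.19°C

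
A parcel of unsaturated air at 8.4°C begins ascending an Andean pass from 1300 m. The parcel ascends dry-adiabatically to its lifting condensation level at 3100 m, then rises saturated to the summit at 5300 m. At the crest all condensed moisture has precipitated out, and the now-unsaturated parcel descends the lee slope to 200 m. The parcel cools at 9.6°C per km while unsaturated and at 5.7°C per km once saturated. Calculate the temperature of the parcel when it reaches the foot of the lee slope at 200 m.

1300 → 3100 m (dry, 9.6°C/km): ΔT = -9.6 × 1.8 = -17.28°C → T = -8.88°C
3100 → 5300 m (saturated, 5.7°C/km): ΔT = -5.7 × 2.2 = -12.54°C → T = -21.42°C
5300 → 200 m (dry descent, 9.6°C/km): ΔT = +9.6 × 5.1 = +48.96°C → T = 27.54°C

27.54°C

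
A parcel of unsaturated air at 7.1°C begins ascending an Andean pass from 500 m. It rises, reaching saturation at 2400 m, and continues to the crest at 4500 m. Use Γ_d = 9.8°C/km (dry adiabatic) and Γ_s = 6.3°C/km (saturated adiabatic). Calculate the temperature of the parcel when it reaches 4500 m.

-24.75°C

From 500 m to 2400 m (dry): cools by 9.8 × 1.9 = 18.62°C, giving -11.52°C.
From 2400 m to 4500 m (saturated): cools by 6.3 × 2.1 = 13.23°C, giving -24.75°C.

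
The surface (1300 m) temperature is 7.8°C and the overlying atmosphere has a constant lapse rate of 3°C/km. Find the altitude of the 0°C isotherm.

3900 m

Height above start = (7.8 − 0) / 3 = 2.6 km
Altitude = 1300 m + 2600 m = 3900 m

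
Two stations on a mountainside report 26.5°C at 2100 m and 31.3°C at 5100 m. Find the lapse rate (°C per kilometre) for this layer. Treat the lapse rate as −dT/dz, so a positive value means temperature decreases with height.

-1.6°C/km

Γ = −ΔT/Δz = (26.5 − 31.3) / (5100 − 2100) m
  = -4.8°C / 3 km = -1.6°C/km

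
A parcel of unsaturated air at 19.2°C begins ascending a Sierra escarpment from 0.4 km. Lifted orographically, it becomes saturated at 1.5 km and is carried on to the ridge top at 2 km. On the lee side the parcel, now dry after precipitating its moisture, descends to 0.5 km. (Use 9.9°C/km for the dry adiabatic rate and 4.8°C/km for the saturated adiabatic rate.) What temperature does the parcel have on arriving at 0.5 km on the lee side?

400–1500 m, dry: Δz = 1.1 km ⇒ ΔT = -10.89°C; T = 8.31°C
1500–2000 m, saturated: Δz = 0.5 km ⇒ ΔT = -2.4°C; T = 5.91°C
2000–500 m, dry descent: Δz = 1.5 km ⇒ ΔT = +14.85°C; T = 20.76°C

20.76°C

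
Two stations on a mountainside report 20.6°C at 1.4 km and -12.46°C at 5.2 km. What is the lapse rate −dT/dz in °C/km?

Γ = −ΔT/Δz = (20.6 − (-12.46)) / (5200 − 1400) m
  = 33.06°C / 3.8 km = 8.7°C/km

8.7°C/km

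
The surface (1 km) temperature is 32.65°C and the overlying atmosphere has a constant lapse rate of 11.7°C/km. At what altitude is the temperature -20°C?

5.5 km

Height above start = (32.65 − (-20)) / 11.7 = 4.5 km
Altitude = 1000 m + 4500 m = 5500 m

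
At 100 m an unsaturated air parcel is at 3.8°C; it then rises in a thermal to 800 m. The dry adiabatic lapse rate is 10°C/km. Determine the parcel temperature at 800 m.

Dry adiabatic to 800 m: -10 × 0.7 km = -7°C, so T = -3.2°C.

-3.2°C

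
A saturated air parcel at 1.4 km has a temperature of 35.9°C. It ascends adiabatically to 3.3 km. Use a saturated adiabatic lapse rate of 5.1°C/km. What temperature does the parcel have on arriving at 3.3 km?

26.21°C

From 1400 m to 3300 m (saturated adiabatic): cools by 5.1 × 1.9 = 9.69°C, giving 26.21°C.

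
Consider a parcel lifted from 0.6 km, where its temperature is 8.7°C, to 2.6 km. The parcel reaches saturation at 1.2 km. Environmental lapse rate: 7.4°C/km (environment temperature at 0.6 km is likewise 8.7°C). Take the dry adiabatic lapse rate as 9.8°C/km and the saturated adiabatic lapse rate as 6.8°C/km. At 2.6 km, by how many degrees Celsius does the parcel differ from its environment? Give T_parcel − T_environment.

Parcel:
  Dry to 1200 m: -9.8 × 0.6 km = -5.88°C, so T = 2.82°C.
  Saturated to 2600 m: -6.8 × 1.4 km = -9.52°C, so T = -6.7°C.
Environment:
  Environment to 2600 m: -7.4 × 2 km = -14.8°C, so T = -6.1°C.
T_parcel − T_env = -6.7 − (-6.1) = -0.6°C

-0.6°C (parcel cooler than environment)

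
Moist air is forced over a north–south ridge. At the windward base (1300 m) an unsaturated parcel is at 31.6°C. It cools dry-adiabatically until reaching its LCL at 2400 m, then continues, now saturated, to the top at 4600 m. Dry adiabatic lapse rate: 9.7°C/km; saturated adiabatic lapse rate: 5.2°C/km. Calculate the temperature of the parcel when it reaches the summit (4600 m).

1300 → 2400 m (dry, 9.7°C/km): ΔT = -9.7 × 1.1 = -10.67°C → T = 20.93°C
2400 → 4600 m (saturated, 5.2°C/km): ΔT = -5.2 × 2.2 = -11.44°C → T = 9.49°C

9.49°C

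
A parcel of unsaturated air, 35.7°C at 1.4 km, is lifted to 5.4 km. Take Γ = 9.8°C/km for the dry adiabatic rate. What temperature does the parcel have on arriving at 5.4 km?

1400–5400 m, dry adiabatic: Δz = 4 km ⇒ ΔT = -39.2°C; T = -3.5°C

-3.5°C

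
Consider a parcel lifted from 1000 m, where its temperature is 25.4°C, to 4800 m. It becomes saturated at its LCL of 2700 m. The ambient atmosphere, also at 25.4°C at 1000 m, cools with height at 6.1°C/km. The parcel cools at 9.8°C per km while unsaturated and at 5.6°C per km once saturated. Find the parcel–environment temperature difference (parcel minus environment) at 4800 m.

-5.24°C (parcel cooler than environment)

Parcel:
  Dry to 2700 m: -9.8 × 1.7 km = -16.66°C, so T = 8.74°C.
  Saturated to 4800 m: -5.6 × 2.1 km = -11.76°C, so T = -3.02°C.
Environment:
  Environment to 4800 m: -6.1 × 3.8 km = -23.18°C, so T = 2.22°C.
T_parcel − T_env = -3.02 − 2.22 = -5.24°C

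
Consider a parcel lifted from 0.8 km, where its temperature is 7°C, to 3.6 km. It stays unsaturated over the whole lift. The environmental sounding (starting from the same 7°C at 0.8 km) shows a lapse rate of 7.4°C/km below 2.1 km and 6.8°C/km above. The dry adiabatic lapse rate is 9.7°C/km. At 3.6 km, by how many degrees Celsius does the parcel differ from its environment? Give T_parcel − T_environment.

Parcel:
  800–3600 m, dry: Δz = 2.8 km ⇒ ΔT = -27.16°C; T = -20.16°C
Environment:
  800–2100 m, environment, lower layer: Δz = 1.3 km ⇒ ΔT = -9.62°C; T = -2.62°C
  2100–3600 m, environment, upper layer: Δz = 1.5 km ⇒ ΔT = -10.2°C; T = -12.82°C
T_parcel − T_env = -20.16 − (-12.82) = -7.34°C

-7.34°C (parcel cooler than environment)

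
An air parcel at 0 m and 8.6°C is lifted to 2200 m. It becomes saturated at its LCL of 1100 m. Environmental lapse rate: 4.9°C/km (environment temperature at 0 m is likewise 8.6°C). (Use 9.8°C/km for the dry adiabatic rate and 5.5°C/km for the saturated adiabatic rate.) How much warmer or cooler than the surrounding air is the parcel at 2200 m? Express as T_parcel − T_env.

-6.05°C (parcel cooler than environment)

Parcel:
  0–1100 m, dry: Δz = 1.1 km ⇒ ΔT = -10.78°C; T = -2.18°C
  1100–2200 m, saturated: Δz = 1.1 km ⇒ ΔT = -6.05°C; T = -8.23°C
Environment:
  0–2200 m, environment: Δz = 2.2 km ⇒ ΔT = -10.78°C; T = -2.18°C
T_parcel − T_env = -8.23 − (-2.18) = -6.05°C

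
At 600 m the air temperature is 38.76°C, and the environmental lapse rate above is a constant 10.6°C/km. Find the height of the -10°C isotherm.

5200 m

Height above start = (38.76 − (-10)) / 10.6 = 4.6 km
Altitude = 600 m + 4600 m = 5200 m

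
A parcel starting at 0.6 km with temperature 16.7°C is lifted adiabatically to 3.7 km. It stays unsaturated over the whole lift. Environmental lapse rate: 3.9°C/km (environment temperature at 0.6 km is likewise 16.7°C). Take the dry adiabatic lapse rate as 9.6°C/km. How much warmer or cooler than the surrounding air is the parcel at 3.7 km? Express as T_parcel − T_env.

Parcel:
  600 → 3700 m (dry, 9.6°C/km): ΔT = -9.6 × 3.1 = -29.76°C → T = -13.06°C
Environment:
  600 → 3700 m (environment, 3.9°C/km): ΔT = -3.9 × 3.1 = -12.09°C → T = 4.61°C
T_parcel − T_env = -13.06 − 4.61 = -17.67°C

-17.67°C (parcel cooler than environment)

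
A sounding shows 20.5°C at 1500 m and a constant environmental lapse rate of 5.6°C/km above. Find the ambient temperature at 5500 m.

-1.9°C

1500–5500 m, environmental: Δz = 4 km ⇒ ΔT = -22.4°C; T = -1.9°C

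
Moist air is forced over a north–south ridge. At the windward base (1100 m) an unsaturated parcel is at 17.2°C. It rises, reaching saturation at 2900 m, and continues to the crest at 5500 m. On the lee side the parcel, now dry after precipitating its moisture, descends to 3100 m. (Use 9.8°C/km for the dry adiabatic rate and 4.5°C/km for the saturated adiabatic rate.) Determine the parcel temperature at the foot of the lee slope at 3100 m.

1100–2900 m, dry: Δz = 1.8 km ⇒ ΔT = -17.64°C; T = -0.44°C
2900–5500 m, saturated: Δz = 2.6 km ⇒ ΔT = -11.7°C; T = -12.14°C
5500–3100 m, dry descent: Δz = 2.4 km ⇒ ΔT = +23.52°C; T = 11.38°C

11.38°C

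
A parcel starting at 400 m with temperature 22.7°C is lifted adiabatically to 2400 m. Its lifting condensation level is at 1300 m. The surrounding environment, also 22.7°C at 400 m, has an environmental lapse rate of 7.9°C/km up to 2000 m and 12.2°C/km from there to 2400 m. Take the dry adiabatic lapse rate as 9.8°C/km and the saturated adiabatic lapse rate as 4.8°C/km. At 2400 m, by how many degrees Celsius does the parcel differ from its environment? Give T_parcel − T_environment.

Parcel:
  400–1300 m, dry: Δz = 0.9 km ⇒ ΔT = -8.82°C; T = 13.88°C
  1300–2400 m, saturated: Δz = 1.1 km ⇒ ΔT = -5.28°C; T = 8.6°C
Environment:
  400–2000 m, environment, lower layer: Δz = 1.6 km ⇒ ΔT = -12.64°C; T = 10.06°C
  2000–2400 m, environment, upper layer: Δz = 0.4 km ⇒ ΔT = -4.88°C; T = 5.18°C
T_parcel − T_env = 8.6 − 5.18 = +3.42°C

+3.42°C (parcel warmer than environment)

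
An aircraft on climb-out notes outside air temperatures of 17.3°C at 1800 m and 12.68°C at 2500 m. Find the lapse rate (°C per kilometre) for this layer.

6.6°C/km

Γ = −ΔT/Δz = (17.3 − 12.68) / (2500 − 1800) m
  = 4.62°C / 0.7 km = 6.6°C/km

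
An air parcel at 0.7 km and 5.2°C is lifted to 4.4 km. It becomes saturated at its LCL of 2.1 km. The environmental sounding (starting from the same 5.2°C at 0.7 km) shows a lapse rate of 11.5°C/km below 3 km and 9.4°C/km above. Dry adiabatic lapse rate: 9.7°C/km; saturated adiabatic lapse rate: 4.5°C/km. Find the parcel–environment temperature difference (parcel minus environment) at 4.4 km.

+15.68°C (parcel warmer than environment)

Parcel:
  Dry to 2100 m: -9.7 × 1.4 km = -13.58°C, so T = -8.38°C.
  Saturated to 4400 m: -4.5 × 2.3 km = -10.35°C, so T = -18.73°C.
Environment:
  Environment, lower layer to 3000 m: -11.5 × 2.3 km = -26.45°C, so T = -21.25°C.
  Environment, upper layer to 4400 m: -9.4 × 1.4 km = -13.16°C, so T = -34.41°C.
T_parcel − T_env = -18.73 − (-34.41) = +15.68°C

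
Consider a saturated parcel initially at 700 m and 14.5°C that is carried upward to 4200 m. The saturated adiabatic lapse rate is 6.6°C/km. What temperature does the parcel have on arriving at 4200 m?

Saturated adiabatic to 4200 m: -6.6 × 3.5 km = -23.1°C, so T = -8.6°C.

-8.6°C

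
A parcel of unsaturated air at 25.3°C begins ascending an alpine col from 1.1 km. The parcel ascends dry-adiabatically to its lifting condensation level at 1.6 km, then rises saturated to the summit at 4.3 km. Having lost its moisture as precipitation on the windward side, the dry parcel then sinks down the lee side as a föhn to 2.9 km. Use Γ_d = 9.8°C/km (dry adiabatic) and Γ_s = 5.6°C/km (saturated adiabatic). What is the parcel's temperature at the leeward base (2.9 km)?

19°C

1100–1600 m, dry: Δz = 0.5 km ⇒ ΔT = -4.9°C; T = 20.4°C
1600–4300 m, saturated: Δz = 2.7 km ⇒ ΔT = -15.12°C; T = 5.28°C
4300–2900 m, dry descent: Δz = 1.4 km ⇒ ΔT = +13.72°C; T = 19°C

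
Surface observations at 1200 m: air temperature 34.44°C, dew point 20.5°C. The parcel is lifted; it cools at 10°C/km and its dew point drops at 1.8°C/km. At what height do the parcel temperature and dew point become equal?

T and T_d converge at 10 − 1.8 = 8.2°C per km
Height above start = (34.44 − 20.5) / 8.2 = 1.7 km
LCL altitude = 1200 m + 1700 m = 2900 m

2900 m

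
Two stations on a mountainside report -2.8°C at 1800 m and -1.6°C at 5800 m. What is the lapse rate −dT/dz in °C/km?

-0.3°C/km

Γ = −ΔT/Δz = (-2.8 − (-1.6)) / (5800 − 1800) m
  = -1.2°C / 4 km = -0.3°C/km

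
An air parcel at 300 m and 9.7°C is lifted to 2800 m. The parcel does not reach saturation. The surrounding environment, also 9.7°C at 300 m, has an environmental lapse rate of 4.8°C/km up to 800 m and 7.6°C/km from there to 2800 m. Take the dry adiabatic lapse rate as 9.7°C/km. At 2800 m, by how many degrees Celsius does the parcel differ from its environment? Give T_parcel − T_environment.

-6.65°C (parcel cooler than environment)

Parcel:
  Dry to 2800 m: -9.7 × 2.5 km = -24.25°C, so T = -14.55°C.
Environment:
  Environment, lower layer to 800 m: -4.8 × 0.5 km = -2.4°C, so T = 7.3°C.
  Environment, upper layer to 2800 m: -7.6 × 2 km = -15.2°C, so T = -7.9°C.
T_parcel − T_env = -14.55 − (-7.9) = -6.65°C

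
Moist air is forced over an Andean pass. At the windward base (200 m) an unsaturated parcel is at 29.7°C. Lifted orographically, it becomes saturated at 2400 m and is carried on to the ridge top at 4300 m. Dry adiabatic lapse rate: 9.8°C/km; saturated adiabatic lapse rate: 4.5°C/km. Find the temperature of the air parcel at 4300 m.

-0.41°C

Dry to 2400 m: -9.8 × 2.2 km = -21.56°C, so T = 8.14°C.
Saturated to 4300 m: -4.5 × 1.9 km = -8.55°C, so T = -0.41°C.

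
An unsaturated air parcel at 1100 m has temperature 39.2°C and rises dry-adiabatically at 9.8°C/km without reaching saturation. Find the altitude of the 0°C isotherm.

Height above start = (39.2 − 0) / 9.8 = 4 km
Altitude = 1100 m + 4000 m = 5100 m

5100 m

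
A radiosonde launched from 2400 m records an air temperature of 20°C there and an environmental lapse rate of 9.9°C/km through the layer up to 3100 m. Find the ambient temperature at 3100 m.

From 2400 m to 3100 m (environmental): cools by 9.9 × 0.7 = 6.93°C, giving 13.07°C.

13.07°C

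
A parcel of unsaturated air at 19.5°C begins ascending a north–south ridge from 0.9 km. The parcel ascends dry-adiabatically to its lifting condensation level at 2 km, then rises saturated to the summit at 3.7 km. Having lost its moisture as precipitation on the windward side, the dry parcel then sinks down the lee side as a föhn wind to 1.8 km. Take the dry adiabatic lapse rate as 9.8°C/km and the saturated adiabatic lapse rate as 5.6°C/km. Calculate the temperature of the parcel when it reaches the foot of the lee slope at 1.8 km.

17.82°C

900 → 2000 m (dry, 9.8°C/km): ΔT = -9.8 × 1.1 = -10.78°C → T = 8.72°C
2000 → 3700 m (saturated, 5.6°C/km): ΔT = -5.6 × 1.7 = -9.52°C → T = -0.8°C
3700 → 1800 m (dry descent, 9.8°C/km): ΔT = +9.8 × 1.9 = +18.62°C → T = 17.82°C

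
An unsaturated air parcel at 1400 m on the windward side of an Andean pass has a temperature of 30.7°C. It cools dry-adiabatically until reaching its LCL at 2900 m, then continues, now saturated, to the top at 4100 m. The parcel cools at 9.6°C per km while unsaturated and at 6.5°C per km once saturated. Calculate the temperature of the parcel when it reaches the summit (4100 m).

1400–2900 m, dry: Δz = 1.5 km ⇒ ΔT = -14.4°C; T = 16.3°C
2900–4100 m, saturated: Δz = 1.2 km ⇒ ΔT = -7.8°C; T = 8.5°C

8.5°C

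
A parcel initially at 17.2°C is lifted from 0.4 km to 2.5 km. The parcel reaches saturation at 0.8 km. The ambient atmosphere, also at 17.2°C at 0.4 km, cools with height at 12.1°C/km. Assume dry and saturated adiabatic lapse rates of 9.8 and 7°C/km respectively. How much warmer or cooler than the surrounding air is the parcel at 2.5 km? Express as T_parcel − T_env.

+9.59°C (parcel warmer than environment)

Parcel:
  From 400 m to 800 m (dry): cools by 9.8 × 0.4 = 3.92°C, giving 13.28°C.
  From 800 m to 2500 m (saturated): cools by 7 × 1.7 = 11.9°C, giving 1.38°C.
Environment:
  From 400 m to 2500 m (environment): cools by 12.1 × 2.1 = 25.41°C, giving -8.21°C.
T_parcel − T_env = 1.38 − (-8.21) = +9.59°C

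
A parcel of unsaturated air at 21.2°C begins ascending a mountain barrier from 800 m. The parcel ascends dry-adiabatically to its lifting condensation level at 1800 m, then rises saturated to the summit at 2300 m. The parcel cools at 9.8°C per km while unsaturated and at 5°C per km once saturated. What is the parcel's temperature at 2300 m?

800–1800 m, dry: Δz = 1 km ⇒ ΔT = -9.8°C; T = 11.4°C
1800–2300 m, saturated: Δz = 0.5 km ⇒ ΔT = -2.5°C; T = 8.9°C

8.9°C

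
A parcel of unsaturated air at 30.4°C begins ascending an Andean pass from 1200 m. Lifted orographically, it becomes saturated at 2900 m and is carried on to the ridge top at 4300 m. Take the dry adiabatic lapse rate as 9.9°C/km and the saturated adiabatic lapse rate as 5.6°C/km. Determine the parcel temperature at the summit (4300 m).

5.73°C

From 1200 m to 2900 m (dry): cools by 9.9 × 1.7 = 16.83°C, giving 13.57°C.
From 2900 m to 4300 m (saturated): cools by 5.6 × 1.4 = 7.84°C, giving 5.73°C.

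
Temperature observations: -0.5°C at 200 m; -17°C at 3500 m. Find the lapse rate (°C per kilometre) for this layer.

5°C/km

Γ = −ΔT/Δz = (-0.5 − (-17)) / (3500 − 200) m
  = 16.5°C / 3.3 km = 5°C/km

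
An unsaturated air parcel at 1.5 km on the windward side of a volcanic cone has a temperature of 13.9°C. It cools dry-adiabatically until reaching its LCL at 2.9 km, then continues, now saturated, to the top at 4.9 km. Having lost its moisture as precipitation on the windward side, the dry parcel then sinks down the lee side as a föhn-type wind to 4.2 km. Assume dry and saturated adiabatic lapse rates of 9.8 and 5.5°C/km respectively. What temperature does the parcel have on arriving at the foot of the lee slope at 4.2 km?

-3.96°C

Dry to 2900 m: -9.8 × 1.4 km = -13.72°C, so T = 0.18°C.
Saturated to 4900 m: -5.5 × 2 km = -11°C, so T = -10.82°C.
Dry descent to 4200 m: +9.8 × 0.7 km = +6.86°C, so T = -3.96°C.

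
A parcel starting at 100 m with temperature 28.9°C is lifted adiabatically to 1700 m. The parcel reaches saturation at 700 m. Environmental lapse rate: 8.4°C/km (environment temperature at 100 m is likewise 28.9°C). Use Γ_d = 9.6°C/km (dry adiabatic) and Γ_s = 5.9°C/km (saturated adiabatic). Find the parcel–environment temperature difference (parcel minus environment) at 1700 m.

Parcel:
  100–700 m, dry: Δz = 0.6 km ⇒ ΔT = -5.76°C; T = 23.14°C
  700–1700 m, saturated: Δz = 1 km ⇒ ΔT = -5.9°C; T = 17.24°C
Environment:
  100–1700 m, environment: Δz = 1.6 km ⇒ ΔT = -13.44°C; T = 15.46°C
T_parcel − T_env = 17.24 − 15.46 = +1.78°C

+1.78°C (parcel warmer than environment)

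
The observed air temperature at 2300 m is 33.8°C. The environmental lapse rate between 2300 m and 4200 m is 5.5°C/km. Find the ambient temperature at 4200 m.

23.35°C

2300 → 4200 m (environmental, 5.5°C/km): ΔT = -5.5 × 1.9 = -10.45°C → T = 23.35°C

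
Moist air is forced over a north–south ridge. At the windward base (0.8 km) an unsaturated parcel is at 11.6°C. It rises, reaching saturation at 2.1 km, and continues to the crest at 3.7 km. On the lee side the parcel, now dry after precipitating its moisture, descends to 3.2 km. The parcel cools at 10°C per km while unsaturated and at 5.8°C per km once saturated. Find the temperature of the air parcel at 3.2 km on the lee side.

-5.68°C

Dry to 2100 m: -10 × 1.3 km = -13°C, so T = -1.4°C.
Saturated to 3700 m: -5.8 × 1.6 km = -9.28°C, so T = -10.68°C.
Dry descent to 3200 m: +10 × 0.5 km = +5°C, so T = -5.68°C.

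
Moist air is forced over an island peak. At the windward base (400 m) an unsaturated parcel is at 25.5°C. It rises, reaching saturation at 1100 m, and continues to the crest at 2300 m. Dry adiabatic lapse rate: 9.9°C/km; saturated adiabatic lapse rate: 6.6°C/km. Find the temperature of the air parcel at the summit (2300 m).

10.65°C

From 400 m to 1100 m (dry): cools by 9.9 × 0.7 = 6.93°C, giving 18.57°C.
From 1100 m to 2300 m (saturated): cools by 6.6 × 1.2 = 7.92°C, giving 10.65°C.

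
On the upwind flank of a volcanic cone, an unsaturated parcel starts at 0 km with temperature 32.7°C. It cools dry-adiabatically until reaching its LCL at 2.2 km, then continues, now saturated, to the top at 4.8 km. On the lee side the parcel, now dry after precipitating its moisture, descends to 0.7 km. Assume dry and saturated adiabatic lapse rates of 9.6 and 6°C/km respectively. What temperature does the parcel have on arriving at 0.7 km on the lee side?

35.34°C

0–2200 m, dry: Δz = 2.2 km ⇒ ΔT = -21.12°C; T = 11.58°C
2200–4800 m, saturated: Δz = 2.6 km ⇒ ΔT = -15.6°C; T = -4.02°C
4800–700 m, dry descent: Δz = 4.1 km ⇒ ΔT = +39.36°C; T = 35.34°C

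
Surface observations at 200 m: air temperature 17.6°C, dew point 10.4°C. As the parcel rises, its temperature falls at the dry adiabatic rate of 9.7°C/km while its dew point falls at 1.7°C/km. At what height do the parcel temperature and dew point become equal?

1100 m

T and T_d converge at 9.7 − 1.7 = 8°C per km
Height above start = (17.6 − 10.4) / 8 = 0.9 km
LCL altitude = 200 m + 900 m = 1100 m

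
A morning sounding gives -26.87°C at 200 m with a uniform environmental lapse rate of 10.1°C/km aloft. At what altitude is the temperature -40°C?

1500 m

Height above start = (-26.87 − (-40)) / 10.1 = 1.3 km
Altitude = 200 m + 1300 m = 1500 m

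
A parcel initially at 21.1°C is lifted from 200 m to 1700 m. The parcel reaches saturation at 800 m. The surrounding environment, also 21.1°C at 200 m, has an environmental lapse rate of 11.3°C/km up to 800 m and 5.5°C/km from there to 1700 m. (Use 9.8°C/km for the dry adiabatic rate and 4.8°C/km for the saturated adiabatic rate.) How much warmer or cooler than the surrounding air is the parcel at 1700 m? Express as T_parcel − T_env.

+1.53°C (parcel warmer than environment)

Parcel:
  200 → 800 m (dry, 9.8°C/km): ΔT = -9.8 × 0.6 = -5.88°C → T = 15.22°C
  800 → 1700 m (saturated, 4.8°C/km): ΔT = -4.8 × 0.9 = -4.32°C → T = 10.9°C
Environment:
  200 → 800 m (environment, lower layer, 11.3°C/km): ΔT = -11.3 × 0.6 = -6.78°C → T = 14.32°C
  800 → 1700 m (environment, upper layer, 5.5°C/km): ΔT = -5.5 × 0.9 = -4.95°C → T = 9.37°C
T_parcel − T_env = 10.9 − 9.37 = +1.53°C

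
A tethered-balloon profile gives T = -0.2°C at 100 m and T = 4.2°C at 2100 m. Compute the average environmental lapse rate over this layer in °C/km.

Γ = −ΔT/Δz = (-0.2 − 4.2) / (2100 − 100) m
  = -4.4°C / 2 km = -2.2°C/km

-2.2°C/km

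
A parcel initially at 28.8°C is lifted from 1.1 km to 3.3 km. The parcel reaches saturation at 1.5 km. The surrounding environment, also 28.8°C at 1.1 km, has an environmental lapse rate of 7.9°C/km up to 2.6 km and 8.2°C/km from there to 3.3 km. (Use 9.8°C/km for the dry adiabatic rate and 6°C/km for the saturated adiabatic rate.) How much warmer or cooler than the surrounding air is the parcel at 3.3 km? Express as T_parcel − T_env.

+2.87°C (parcel warmer than environment)

Parcel:
  1100–1500 m, dry: Δz = 0.4 km ⇒ ΔT = -3.92°C; T = 24.88°C
  1500–3300 m, saturated: Δz = 1.8 km ⇒ ΔT = -10.8°C; T = 14.08°C
Environment:
  1100–2600 m, environment, lower layer: Δz = 1.5 km ⇒ ΔT = -11.85°C; T = 16.95°C
  2600–3300 m, environment, upper layer: Δz = 0.7 km ⇒ ΔT = -5.74°C; T = 11.21°C
T_parcel − T_env = 14.08 − 11.21 = +2.87°C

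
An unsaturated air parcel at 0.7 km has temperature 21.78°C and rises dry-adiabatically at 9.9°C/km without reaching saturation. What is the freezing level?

2.9 km

Height above start = (21.78 − 0) / 9.9 = 2.2 km
Altitude = 700 m + 2200 m = 2900 m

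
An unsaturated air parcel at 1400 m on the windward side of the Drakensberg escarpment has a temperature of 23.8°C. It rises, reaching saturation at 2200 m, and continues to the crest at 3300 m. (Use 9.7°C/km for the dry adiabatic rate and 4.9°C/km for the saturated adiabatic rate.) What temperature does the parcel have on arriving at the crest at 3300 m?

10.65°C

1400 → 2200 m (dry, 9.7°C/km): ΔT = -9.7 × 0.8 = -7.76°C → T = 16.04°C
2200 → 3300 m (saturated, 4.9°C/km): ΔT = -4.9 × 1.1 = -5.39°C → T = 10.65°C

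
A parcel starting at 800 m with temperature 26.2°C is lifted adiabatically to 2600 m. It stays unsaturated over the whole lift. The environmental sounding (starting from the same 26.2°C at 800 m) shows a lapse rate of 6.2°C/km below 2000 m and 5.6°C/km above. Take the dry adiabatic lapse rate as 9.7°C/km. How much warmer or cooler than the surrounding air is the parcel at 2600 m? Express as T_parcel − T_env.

Parcel:
  800 → 2600 m (dry, 9.7°C/km): ΔT = -9.7 × 1.8 = -17.46°C → T = 8.74°C
Environment:
  800 → 2000 m (environment, lower layer, 6.2°C/km): ΔT = -6.2 × 1.2 = -7.44°C → T = 18.76°C
  2000 → 2600 m (environment, upper layer, 5.6°C/km): ΔT = -5.6 × 0.6 = -3.36°C → T = 15.4°C
T_parcel − T_env = 8.74 − 15.4 = -6.66°C

-6.66°C (parcel cooler than environment)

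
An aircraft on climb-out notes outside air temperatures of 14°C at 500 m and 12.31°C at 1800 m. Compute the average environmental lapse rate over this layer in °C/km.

1.3°C/km

Γ = −ΔT/Δz = (14 − 12.31) / (1800 − 500) m
  = 1.69°C / 1.3 km = 1.3°C/km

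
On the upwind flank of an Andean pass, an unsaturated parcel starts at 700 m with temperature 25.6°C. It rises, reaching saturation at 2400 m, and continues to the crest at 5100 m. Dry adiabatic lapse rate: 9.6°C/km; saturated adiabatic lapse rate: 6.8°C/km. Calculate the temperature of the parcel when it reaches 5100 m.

-9.08°C

Dry to 2400 m: -9.6 × 1.7 km = -16.32°C, so T = 9.28°C.
Saturated to 5100 m: -6.8 × 2.7 km = -18.36°C, so T = -9.08°C.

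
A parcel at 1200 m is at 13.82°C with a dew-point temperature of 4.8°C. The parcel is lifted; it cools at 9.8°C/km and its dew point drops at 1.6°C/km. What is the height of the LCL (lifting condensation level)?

T and T_d converge at 9.8 − 1.6 = 8.2°C per km
Height above start = (13.82 − 4.8) / 8.2 = 1.1 km
LCL altitude = 1200 m + 1100 m = 2300 m

2300 m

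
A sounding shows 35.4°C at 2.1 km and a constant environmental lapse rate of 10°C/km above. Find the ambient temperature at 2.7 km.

From 2100 m to 2700 m (environmental): cools by 10 × 0.6 = 6°C, giving 29.4°C.

29.4°C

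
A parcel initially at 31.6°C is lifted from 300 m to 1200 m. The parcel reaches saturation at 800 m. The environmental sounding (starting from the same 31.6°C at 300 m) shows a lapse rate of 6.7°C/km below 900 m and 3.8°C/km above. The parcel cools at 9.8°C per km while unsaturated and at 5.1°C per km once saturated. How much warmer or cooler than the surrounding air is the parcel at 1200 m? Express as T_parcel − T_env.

Parcel:
  From 300 m to 800 m (dry): cools by 9.8 × 0.5 = 4.9°C, giving 26.7°C.
  From 800 m to 1200 m (saturated): cools by 5.1 × 0.4 = 2.04°C, giving 24.66°C.
Environment:
  From 300 m to 900 m (environment, lower layer): cools by 6.7 × 0.6 = 4.02°C, giving 27.58°C.
  From 900 m to 1200 m (environment, upper layer): cools by 3.8 × 0.3 = 1.14°C, giving 26.44°C.
T_parcel − T_env = 24.66 − 26.44 = -1.78°C

-1.78°C (parcel cooler than environment)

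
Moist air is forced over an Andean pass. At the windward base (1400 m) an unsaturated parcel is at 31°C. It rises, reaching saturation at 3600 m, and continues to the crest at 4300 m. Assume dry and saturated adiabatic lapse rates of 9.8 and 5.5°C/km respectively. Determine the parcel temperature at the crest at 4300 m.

From 1400 m to 3600 m (dry): cools by 9.8 × 2.2 = 21.56°C, giving 9.44°C.
From 3600 m to 4300 m (saturated): cools by 5.5 × 0.7 = 3.85°C, giving 5.59°C.

5.59°C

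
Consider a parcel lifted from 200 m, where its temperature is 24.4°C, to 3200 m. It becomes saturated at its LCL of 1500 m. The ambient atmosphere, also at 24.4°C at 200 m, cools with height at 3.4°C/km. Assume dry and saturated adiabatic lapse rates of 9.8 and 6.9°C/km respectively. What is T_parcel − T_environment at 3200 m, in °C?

-14.27°C (parcel cooler than environment)

Parcel:
  200–1500 m, dry: Δz = 1.3 km ⇒ ΔT = -12.74°C; T = 11.66°C
  1500–3200 m, saturated: Δz = 1.7 km ⇒ ΔT = -11.73°C; T = -0.07°C
Environment:
  200–3200 m, environment: Δz = 3 km ⇒ ΔT = -10.2°C; T = 14.2°C
T_parcel − T_env = -0.07 − 14.2 = -14.27°C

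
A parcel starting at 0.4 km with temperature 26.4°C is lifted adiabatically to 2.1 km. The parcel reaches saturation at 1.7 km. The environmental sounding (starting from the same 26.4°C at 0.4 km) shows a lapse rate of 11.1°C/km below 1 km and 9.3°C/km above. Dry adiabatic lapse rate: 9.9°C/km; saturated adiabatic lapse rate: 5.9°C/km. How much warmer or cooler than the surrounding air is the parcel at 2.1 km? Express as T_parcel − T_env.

Parcel:
  Dry to 1700 m: -9.9 × 1.3 km = -12.87°C, so T = 13.53°C.
  Saturated to 2100 m: -5.9 × 0.4 km = -2.36°C, so T = 11.17°C.
Environment:
  Environment, lower layer to 1000 m: -11.1 × 0.6 km = -6.66°C, so T = 19.74°C.
  Environment, upper layer to 2100 m: -9.3 × 1.1 km = -10.23°C, so T = 9.51°C.
T_parcel − T_env = 11.17 − 9.51 = +1.66°C

+1.66°C (parcel warmer than environment)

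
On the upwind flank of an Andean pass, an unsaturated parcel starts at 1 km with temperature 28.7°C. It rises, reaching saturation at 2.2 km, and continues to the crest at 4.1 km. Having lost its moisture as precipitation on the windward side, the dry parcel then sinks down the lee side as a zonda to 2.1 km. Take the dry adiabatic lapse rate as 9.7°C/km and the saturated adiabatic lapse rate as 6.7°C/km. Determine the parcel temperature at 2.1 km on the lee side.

From 1000 m to 2200 m (dry): cools by 9.7 × 1.2 = 11.64°C, giving 17.06°C.
From 2200 m to 4100 m (saturated): cools by 6.7 × 1.9 = 12.73°C, giving 4.33°C.
From 4100 m to 2100 m (dry descent): warms by 9.7 × 2 = 19.4°C, giving 23.73°C.

23.73°C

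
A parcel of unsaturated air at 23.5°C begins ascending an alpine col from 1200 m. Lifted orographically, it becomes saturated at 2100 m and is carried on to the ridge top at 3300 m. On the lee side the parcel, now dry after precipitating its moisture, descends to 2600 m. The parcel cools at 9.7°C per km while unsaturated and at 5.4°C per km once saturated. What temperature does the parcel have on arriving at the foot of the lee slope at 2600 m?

15.08°C

From 1200 m to 2100 m (dry): cools by 9.7 × 0.9 = 8.73°C, giving 14.77°C.
From 2100 m to 3300 m (saturated): cools by 5.4 × 1.2 = 6.48°C, giving 8.29°C.
From 3300 m to 2600 m (dry descent): warms by 9.7 × 0.7 = 6.79°C, giving 15.08°C.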